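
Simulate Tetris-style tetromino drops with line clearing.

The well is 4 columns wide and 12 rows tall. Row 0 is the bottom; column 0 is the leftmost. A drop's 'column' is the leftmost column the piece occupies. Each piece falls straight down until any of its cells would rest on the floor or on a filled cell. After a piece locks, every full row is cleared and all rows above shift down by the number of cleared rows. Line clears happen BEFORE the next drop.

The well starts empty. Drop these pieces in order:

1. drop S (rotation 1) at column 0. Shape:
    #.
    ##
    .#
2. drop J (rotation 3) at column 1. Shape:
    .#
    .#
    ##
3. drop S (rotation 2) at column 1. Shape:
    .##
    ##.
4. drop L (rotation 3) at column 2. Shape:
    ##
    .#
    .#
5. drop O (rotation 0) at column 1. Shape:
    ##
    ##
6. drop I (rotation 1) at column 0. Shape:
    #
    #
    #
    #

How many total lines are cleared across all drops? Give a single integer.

Drop 1: S rot1 at col 0 lands with bottom-row=0; cleared 0 line(s) (total 0); column heights now [3 2 0 0], max=3
Drop 2: J rot3 at col 1 lands with bottom-row=2; cleared 0 line(s) (total 0); column heights now [3 3 5 0], max=5
Drop 3: S rot2 at col 1 lands with bottom-row=5; cleared 0 line(s) (total 0); column heights now [3 6 7 7], max=7
Drop 4: L rot3 at col 2 lands with bottom-row=7; cleared 0 line(s) (total 0); column heights now [3 6 10 10], max=10
Drop 5: O rot0 at col 1 lands with bottom-row=10; cleared 0 line(s) (total 0); column heights now [3 12 12 10], max=12
Drop 6: I rot1 at col 0 lands with bottom-row=3; cleared 0 line(s) (total 0); column heights now [7 12 12 10], max=12

Answer: 0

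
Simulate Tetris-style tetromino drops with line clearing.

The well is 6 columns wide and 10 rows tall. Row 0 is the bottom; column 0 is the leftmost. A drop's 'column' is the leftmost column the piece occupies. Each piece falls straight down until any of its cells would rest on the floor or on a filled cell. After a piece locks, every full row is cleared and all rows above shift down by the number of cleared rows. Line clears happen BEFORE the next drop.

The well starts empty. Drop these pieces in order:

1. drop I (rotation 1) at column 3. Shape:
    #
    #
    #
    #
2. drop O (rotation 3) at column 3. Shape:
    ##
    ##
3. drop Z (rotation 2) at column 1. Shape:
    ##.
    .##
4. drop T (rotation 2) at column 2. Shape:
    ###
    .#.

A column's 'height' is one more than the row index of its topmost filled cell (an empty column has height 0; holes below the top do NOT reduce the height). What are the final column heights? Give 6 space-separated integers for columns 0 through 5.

Answer: 0 8 9 9 9 0

Derivation:
Drop 1: I rot1 at col 3 lands with bottom-row=0; cleared 0 line(s) (total 0); column heights now [0 0 0 4 0 0], max=4
Drop 2: O rot3 at col 3 lands with bottom-row=4; cleared 0 line(s) (total 0); column heights now [0 0 0 6 6 0], max=6
Drop 3: Z rot2 at col 1 lands with bottom-row=6; cleared 0 line(s) (total 0); column heights now [0 8 8 7 6 0], max=8
Drop 4: T rot2 at col 2 lands with bottom-row=7; cleared 0 line(s) (total 0); column heights now [0 8 9 9 9 0], max=9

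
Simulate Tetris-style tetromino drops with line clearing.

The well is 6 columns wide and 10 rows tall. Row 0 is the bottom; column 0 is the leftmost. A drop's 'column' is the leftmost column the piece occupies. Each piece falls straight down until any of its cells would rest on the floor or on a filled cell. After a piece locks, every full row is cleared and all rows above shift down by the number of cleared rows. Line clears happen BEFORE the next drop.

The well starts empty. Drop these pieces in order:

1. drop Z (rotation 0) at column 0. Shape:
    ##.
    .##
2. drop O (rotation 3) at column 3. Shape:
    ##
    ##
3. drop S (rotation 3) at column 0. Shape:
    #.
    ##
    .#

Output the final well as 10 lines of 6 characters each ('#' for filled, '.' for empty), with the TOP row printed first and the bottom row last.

Answer: ......
......
......
......
......
#.....
##....
.#....
##.##.
.####.

Derivation:
Drop 1: Z rot0 at col 0 lands with bottom-row=0; cleared 0 line(s) (total 0); column heights now [2 2 1 0 0 0], max=2
Drop 2: O rot3 at col 3 lands with bottom-row=0; cleared 0 line(s) (total 0); column heights now [2 2 1 2 2 0], max=2
Drop 3: S rot3 at col 0 lands with bottom-row=2; cleared 0 line(s) (total 0); column heights now [5 4 1 2 2 0], max=5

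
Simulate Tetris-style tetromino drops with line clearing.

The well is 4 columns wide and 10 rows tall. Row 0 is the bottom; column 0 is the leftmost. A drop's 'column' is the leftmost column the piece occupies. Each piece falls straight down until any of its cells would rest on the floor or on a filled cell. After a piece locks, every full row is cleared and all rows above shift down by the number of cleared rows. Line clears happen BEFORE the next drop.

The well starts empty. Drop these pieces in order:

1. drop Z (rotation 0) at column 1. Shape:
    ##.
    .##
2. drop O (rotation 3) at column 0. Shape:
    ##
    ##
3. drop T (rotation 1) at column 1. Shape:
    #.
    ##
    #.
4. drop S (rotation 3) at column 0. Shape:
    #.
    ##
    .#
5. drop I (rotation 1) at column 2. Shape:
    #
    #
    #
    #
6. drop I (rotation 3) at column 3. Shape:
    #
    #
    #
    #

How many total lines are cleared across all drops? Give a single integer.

Drop 1: Z rot0 at col 1 lands with bottom-row=0; cleared 0 line(s) (total 0); column heights now [0 2 2 1], max=2
Drop 2: O rot3 at col 0 lands with bottom-row=2; cleared 0 line(s) (total 0); column heights now [4 4 2 1], max=4
Drop 3: T rot1 at col 1 lands with bottom-row=4; cleared 0 line(s) (total 0); column heights now [4 7 6 1], max=7
Drop 4: S rot3 at col 0 lands with bottom-row=7; cleared 0 line(s) (total 0); column heights now [10 9 6 1], max=10
Drop 5: I rot1 at col 2 lands with bottom-row=6; cleared 0 line(s) (total 0); column heights now [10 9 10 1], max=10
Drop 6: I rot3 at col 3 lands with bottom-row=1; cleared 0 line(s) (total 0); column heights now [10 9 10 5], max=10

Answer: 0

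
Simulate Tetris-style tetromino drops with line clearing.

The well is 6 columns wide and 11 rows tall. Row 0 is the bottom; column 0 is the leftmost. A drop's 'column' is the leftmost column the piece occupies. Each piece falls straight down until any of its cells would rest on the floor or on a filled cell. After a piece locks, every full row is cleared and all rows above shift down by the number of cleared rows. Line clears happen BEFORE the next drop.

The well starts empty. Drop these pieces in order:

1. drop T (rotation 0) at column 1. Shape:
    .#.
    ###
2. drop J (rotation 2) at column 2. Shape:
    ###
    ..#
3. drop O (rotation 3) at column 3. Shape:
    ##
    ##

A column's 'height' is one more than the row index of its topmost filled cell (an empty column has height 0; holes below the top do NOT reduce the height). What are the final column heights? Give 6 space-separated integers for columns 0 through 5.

Answer: 0 1 3 5 5 0

Derivation:
Drop 1: T rot0 at col 1 lands with bottom-row=0; cleared 0 line(s) (total 0); column heights now [0 1 2 1 0 0], max=2
Drop 2: J rot2 at col 2 lands with bottom-row=1; cleared 0 line(s) (total 0); column heights now [0 1 3 3 3 0], max=3
Drop 3: O rot3 at col 3 lands with bottom-row=3; cleared 0 line(s) (total 0); column heights now [0 1 3 5 5 0], max=5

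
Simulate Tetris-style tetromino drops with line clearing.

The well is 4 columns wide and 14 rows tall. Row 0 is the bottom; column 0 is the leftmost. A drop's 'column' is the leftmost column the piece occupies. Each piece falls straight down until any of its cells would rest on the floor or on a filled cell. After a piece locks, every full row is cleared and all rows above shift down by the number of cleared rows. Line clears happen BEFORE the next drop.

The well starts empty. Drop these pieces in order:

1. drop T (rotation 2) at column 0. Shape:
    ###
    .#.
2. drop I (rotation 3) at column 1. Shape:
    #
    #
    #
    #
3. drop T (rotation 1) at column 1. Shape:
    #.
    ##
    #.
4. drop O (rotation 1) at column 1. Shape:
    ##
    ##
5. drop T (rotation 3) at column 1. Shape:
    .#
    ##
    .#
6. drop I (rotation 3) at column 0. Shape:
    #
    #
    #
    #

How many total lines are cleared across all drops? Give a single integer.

Drop 1: T rot2 at col 0 lands with bottom-row=0; cleared 0 line(s) (total 0); column heights now [2 2 2 0], max=2
Drop 2: I rot3 at col 1 lands with bottom-row=2; cleared 0 line(s) (total 0); column heights now [2 6 2 0], max=6
Drop 3: T rot1 at col 1 lands with bottom-row=6; cleared 0 line(s) (total 0); column heights now [2 9 8 0], max=9
Drop 4: O rot1 at col 1 lands with bottom-row=9; cleared 0 line(s) (total 0); column heights now [2 11 11 0], max=11
Drop 5: T rot3 at col 1 lands with bottom-row=11; cleared 0 line(s) (total 0); column heights now [2 13 14 0], max=14
Drop 6: I rot3 at col 0 lands with bottom-row=2; cleared 0 line(s) (total 0); column heights now [6 13 14 0], max=14

Answer: 0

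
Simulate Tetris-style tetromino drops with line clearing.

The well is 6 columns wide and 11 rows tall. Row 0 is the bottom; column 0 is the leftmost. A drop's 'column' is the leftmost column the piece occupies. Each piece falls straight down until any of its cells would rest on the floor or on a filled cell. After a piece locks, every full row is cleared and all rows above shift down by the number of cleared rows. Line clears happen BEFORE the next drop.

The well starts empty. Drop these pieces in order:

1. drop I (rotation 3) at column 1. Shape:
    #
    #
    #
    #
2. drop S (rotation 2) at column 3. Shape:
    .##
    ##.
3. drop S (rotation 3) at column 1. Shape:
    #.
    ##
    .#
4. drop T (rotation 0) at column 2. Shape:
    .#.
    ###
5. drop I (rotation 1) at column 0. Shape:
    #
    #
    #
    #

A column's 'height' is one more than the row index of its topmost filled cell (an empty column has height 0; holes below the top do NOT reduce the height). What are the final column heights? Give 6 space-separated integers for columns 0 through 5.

Answer: 4 6 6 7 6 2

Derivation:
Drop 1: I rot3 at col 1 lands with bottom-row=0; cleared 0 line(s) (total 0); column heights now [0 4 0 0 0 0], max=4
Drop 2: S rot2 at col 3 lands with bottom-row=0; cleared 0 line(s) (total 0); column heights now [0 4 0 1 2 2], max=4
Drop 3: S rot3 at col 1 lands with bottom-row=3; cleared 0 line(s) (total 0); column heights now [0 6 5 1 2 2], max=6
Drop 4: T rot0 at col 2 lands with bottom-row=5; cleared 0 line(s) (total 0); column heights now [0 6 6 7 6 2], max=7
Drop 5: I rot1 at col 0 lands with bottom-row=0; cleared 0 line(s) (total 0); column heights now [4 6 6 7 6 2], max=7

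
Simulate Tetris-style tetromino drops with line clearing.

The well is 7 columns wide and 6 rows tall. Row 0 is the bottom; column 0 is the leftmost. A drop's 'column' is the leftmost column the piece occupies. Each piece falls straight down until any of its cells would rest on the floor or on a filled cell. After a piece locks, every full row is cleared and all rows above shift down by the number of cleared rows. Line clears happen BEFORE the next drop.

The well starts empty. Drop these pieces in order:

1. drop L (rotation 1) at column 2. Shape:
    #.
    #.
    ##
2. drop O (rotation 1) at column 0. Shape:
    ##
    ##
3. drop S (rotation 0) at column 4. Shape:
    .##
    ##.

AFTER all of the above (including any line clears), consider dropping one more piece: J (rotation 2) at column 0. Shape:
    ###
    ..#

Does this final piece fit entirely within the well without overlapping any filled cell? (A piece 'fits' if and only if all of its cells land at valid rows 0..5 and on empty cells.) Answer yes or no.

Drop 1: L rot1 at col 2 lands with bottom-row=0; cleared 0 line(s) (total 0); column heights now [0 0 3 1 0 0 0], max=3
Drop 2: O rot1 at col 0 lands with bottom-row=0; cleared 0 line(s) (total 0); column heights now [2 2 3 1 0 0 0], max=3
Drop 3: S rot0 at col 4 lands with bottom-row=0; cleared 0 line(s) (total 0); column heights now [2 2 3 1 1 2 2], max=3
Test piece J rot2 at col 0 (width 3): heights before test = [2 2 3 1 1 2 2]; fits = True

Answer: yes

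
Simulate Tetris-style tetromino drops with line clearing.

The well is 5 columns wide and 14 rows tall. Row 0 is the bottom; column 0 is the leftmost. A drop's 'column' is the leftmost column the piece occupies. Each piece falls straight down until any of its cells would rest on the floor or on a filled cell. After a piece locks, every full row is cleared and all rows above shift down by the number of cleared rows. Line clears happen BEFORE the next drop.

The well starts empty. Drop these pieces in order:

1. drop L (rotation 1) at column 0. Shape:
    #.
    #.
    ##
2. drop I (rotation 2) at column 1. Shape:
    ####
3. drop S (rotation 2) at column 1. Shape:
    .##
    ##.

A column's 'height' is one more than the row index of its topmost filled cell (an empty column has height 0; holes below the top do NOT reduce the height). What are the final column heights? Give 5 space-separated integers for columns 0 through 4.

Drop 1: L rot1 at col 0 lands with bottom-row=0; cleared 0 line(s) (total 0); column heights now [3 1 0 0 0], max=3
Drop 2: I rot2 at col 1 lands with bottom-row=1; cleared 1 line(s) (total 1); column heights now [2 1 0 0 0], max=2
Drop 3: S rot2 at col 1 lands with bottom-row=1; cleared 0 line(s) (total 1); column heights now [2 2 3 3 0], max=3

Answer: 2 2 3 3 0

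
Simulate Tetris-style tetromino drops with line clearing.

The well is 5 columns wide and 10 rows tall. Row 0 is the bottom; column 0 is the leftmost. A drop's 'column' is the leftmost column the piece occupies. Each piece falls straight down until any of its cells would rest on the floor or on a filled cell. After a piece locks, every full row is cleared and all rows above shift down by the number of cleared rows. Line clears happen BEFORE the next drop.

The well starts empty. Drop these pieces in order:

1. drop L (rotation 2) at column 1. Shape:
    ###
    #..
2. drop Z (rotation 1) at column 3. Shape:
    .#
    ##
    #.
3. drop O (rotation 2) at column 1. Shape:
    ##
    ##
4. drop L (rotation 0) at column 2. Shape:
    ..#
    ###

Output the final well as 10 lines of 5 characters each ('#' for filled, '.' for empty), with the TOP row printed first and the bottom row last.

Answer: .....
.....
.....
....#
..###
....#
.####
.###.
.###.
.#...

Derivation:
Drop 1: L rot2 at col 1 lands with bottom-row=0; cleared 0 line(s) (total 0); column heights now [0 2 2 2 0], max=2
Drop 2: Z rot1 at col 3 lands with bottom-row=2; cleared 0 line(s) (total 0); column heights now [0 2 2 4 5], max=5
Drop 3: O rot2 at col 1 lands with bottom-row=2; cleared 0 line(s) (total 0); column heights now [0 4 4 4 5], max=5
Drop 4: L rot0 at col 2 lands with bottom-row=5; cleared 0 line(s) (total 0); column heights now [0 4 6 6 7], max=7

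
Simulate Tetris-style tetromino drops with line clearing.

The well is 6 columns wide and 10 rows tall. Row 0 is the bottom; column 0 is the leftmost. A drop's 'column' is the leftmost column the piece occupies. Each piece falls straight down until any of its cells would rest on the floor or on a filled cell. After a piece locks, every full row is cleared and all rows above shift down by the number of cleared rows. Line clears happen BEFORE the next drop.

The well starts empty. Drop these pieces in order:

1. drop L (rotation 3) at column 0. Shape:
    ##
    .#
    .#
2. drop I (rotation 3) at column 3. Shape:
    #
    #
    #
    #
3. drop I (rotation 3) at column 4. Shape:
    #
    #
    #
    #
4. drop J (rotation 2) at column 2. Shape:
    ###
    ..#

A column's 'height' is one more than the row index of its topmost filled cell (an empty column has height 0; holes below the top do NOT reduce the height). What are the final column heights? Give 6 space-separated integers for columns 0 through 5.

Answer: 3 3 6 6 6 0

Derivation:
Drop 1: L rot3 at col 0 lands with bottom-row=0; cleared 0 line(s) (total 0); column heights now [3 3 0 0 0 0], max=3
Drop 2: I rot3 at col 3 lands with bottom-row=0; cleared 0 line(s) (total 0); column heights now [3 3 0 4 0 0], max=4
Drop 3: I rot3 at col 4 lands with bottom-row=0; cleared 0 line(s) (total 0); column heights now [3 3 0 4 4 0], max=4
Drop 4: J rot2 at col 2 lands with bottom-row=4; cleared 0 line(s) (total 0); column heights now [3 3 6 6 6 0], max=6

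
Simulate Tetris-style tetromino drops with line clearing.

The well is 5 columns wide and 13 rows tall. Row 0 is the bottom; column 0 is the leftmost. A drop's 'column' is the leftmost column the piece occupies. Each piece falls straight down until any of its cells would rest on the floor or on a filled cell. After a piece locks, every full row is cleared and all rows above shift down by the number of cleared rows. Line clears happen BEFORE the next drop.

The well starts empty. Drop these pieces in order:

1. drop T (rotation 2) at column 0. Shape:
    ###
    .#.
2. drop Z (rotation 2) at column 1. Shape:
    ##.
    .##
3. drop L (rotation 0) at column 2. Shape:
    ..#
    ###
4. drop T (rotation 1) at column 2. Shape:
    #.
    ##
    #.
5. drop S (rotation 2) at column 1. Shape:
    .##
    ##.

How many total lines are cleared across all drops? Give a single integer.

Answer: 0

Derivation:
Drop 1: T rot2 at col 0 lands with bottom-row=0; cleared 0 line(s) (total 0); column heights now [2 2 2 0 0], max=2
Drop 2: Z rot2 at col 1 lands with bottom-row=2; cleared 0 line(s) (total 0); column heights now [2 4 4 3 0], max=4
Drop 3: L rot0 at col 2 lands with bottom-row=4; cleared 0 line(s) (total 0); column heights now [2 4 5 5 6], max=6
Drop 4: T rot1 at col 2 lands with bottom-row=5; cleared 0 line(s) (total 0); column heights now [2 4 8 7 6], max=8
Drop 5: S rot2 at col 1 lands with bottom-row=8; cleared 0 line(s) (total 0); column heights now [2 9 10 10 6], max=10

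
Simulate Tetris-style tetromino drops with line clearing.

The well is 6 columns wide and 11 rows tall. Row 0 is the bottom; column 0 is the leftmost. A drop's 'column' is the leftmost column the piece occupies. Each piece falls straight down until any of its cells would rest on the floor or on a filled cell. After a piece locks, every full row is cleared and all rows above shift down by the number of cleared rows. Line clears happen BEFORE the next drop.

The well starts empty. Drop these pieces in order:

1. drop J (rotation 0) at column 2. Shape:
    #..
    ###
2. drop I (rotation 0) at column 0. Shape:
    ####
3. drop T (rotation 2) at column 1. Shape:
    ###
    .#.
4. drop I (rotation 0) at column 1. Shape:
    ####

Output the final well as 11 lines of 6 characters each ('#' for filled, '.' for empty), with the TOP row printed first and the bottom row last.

Answer: ......
......
......
......
......
.####.
.###..
..#...
####..
..#...
..###.

Derivation:
Drop 1: J rot0 at col 2 lands with bottom-row=0; cleared 0 line(s) (total 0); column heights now [0 0 2 1 1 0], max=2
Drop 2: I rot0 at col 0 lands with bottom-row=2; cleared 0 line(s) (total 0); column heights now [3 3 3 3 1 0], max=3
Drop 3: T rot2 at col 1 lands with bottom-row=3; cleared 0 line(s) (total 0); column heights now [3 5 5 5 1 0], max=5
Drop 4: I rot0 at col 1 lands with bottom-row=5; cleared 0 line(s) (total 0); column heights now [3 6 6 6 6 0], max=6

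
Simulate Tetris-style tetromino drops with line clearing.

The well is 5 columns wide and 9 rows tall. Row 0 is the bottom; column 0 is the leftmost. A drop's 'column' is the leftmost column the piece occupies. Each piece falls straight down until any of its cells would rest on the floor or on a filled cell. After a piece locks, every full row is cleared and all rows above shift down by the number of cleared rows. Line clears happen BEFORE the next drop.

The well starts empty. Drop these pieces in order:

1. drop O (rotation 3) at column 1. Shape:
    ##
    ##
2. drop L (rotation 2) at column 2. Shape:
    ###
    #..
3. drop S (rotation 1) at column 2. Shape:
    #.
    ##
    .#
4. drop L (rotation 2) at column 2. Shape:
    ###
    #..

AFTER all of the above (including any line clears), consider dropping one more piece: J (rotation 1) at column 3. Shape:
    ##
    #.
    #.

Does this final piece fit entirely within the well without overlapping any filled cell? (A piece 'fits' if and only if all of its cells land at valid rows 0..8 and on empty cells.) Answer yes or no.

Answer: no

Derivation:
Drop 1: O rot3 at col 1 lands with bottom-row=0; cleared 0 line(s) (total 0); column heights now [0 2 2 0 0], max=2
Drop 2: L rot2 at col 2 lands with bottom-row=2; cleared 0 line(s) (total 0); column heights now [0 2 4 4 4], max=4
Drop 3: S rot1 at col 2 lands with bottom-row=4; cleared 0 line(s) (total 0); column heights now [0 2 7 6 4], max=7
Drop 4: L rot2 at col 2 lands with bottom-row=7; cleared 0 line(s) (total 0); column heights now [0 2 9 9 9], max=9
Test piece J rot1 at col 3 (width 2): heights before test = [0 2 9 9 9]; fits = False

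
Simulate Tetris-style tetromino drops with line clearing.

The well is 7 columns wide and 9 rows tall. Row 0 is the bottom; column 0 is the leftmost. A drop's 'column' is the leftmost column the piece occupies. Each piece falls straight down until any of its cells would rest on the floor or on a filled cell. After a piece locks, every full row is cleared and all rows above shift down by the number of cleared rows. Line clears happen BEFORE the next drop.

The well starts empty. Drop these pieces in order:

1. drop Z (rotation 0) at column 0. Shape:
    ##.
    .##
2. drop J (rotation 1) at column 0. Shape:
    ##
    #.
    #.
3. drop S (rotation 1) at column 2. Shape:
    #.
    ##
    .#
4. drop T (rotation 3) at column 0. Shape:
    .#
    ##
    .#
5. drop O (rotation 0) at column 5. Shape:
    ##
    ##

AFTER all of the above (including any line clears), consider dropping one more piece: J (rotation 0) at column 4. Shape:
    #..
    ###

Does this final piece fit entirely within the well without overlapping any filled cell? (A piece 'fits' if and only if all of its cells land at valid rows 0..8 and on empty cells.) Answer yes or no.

Answer: yes

Derivation:
Drop 1: Z rot0 at col 0 lands with bottom-row=0; cleared 0 line(s) (total 0); column heights now [2 2 1 0 0 0 0], max=2
Drop 2: J rot1 at col 0 lands with bottom-row=2; cleared 0 line(s) (total 0); column heights now [5 5 1 0 0 0 0], max=5
Drop 3: S rot1 at col 2 lands with bottom-row=0; cleared 0 line(s) (total 0); column heights now [5 5 3 2 0 0 0], max=5
Drop 4: T rot3 at col 0 lands with bottom-row=5; cleared 0 line(s) (total 0); column heights now [7 8 3 2 0 0 0], max=8
Drop 5: O rot0 at col 5 lands with bottom-row=0; cleared 0 line(s) (total 0); column heights now [7 8 3 2 0 2 2], max=8
Test piece J rot0 at col 4 (width 3): heights before test = [7 8 3 2 0 2 2]; fits = True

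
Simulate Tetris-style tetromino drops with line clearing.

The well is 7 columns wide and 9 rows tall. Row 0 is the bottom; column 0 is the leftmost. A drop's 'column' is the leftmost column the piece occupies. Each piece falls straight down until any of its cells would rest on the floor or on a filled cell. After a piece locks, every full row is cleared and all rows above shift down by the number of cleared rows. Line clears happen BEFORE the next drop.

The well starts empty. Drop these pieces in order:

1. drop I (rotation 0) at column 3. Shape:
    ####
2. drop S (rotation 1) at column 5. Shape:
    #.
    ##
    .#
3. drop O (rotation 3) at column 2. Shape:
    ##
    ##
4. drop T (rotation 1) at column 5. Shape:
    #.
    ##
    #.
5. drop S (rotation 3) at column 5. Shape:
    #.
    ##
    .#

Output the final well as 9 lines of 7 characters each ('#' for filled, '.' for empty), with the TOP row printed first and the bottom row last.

Answer: .....#.
.....##
.....##
.....##
.....#.
.....#.
..##.##
..##..#
...####

Derivation:
Drop 1: I rot0 at col 3 lands with bottom-row=0; cleared 0 line(s) (total 0); column heights now [0 0 0 1 1 1 1], max=1
Drop 2: S rot1 at col 5 lands with bottom-row=1; cleared 0 line(s) (total 0); column heights now [0 0 0 1 1 4 3], max=4
Drop 3: O rot3 at col 2 lands with bottom-row=1; cleared 0 line(s) (total 0); column heights now [0 0 3 3 1 4 3], max=4
Drop 4: T rot1 at col 5 lands with bottom-row=4; cleared 0 line(s) (total 0); column heights now [0 0 3 3 1 7 6], max=7
Drop 5: S rot3 at col 5 lands with bottom-row=6; cleared 0 line(s) (total 0); column heights now [0 0 3 3 1 9 8], max=9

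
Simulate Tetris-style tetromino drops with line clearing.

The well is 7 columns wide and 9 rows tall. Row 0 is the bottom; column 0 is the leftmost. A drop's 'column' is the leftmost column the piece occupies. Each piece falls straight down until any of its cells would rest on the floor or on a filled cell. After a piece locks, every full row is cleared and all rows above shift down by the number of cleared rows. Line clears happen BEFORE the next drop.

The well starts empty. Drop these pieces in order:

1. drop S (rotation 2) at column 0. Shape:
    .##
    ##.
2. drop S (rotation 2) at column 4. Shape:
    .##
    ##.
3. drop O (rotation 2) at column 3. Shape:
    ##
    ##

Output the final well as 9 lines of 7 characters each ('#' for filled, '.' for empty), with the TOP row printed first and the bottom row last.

Drop 1: S rot2 at col 0 lands with bottom-row=0; cleared 0 line(s) (total 0); column heights now [1 2 2 0 0 0 0], max=2
Drop 2: S rot2 at col 4 lands with bottom-row=0; cleared 0 line(s) (total 0); column heights now [1 2 2 0 1 2 2], max=2
Drop 3: O rot2 at col 3 lands with bottom-row=1; cleared 0 line(s) (total 0); column heights now [1 2 2 3 3 2 2], max=3

Answer: .......
.......
.......
.......
.......
.......
...##..
.######
##..##.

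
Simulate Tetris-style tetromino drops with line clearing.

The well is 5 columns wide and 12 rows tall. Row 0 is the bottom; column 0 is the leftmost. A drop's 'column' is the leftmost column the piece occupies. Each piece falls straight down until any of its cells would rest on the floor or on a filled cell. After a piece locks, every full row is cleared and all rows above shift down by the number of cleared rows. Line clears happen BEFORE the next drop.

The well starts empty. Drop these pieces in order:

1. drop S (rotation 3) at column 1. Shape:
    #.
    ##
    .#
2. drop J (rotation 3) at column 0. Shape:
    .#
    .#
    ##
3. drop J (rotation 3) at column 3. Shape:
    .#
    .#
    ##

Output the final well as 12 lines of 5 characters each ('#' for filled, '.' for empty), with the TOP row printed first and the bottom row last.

Drop 1: S rot3 at col 1 lands with bottom-row=0; cleared 0 line(s) (total 0); column heights now [0 3 2 0 0], max=3
Drop 2: J rot3 at col 0 lands with bottom-row=3; cleared 0 line(s) (total 0); column heights now [4 6 2 0 0], max=6
Drop 3: J rot3 at col 3 lands with bottom-row=0; cleared 0 line(s) (total 0); column heights now [4 6 2 1 3], max=6

Answer: .....
.....
.....
.....
.....
.....
.#...
.#...
##...
.#..#
.##.#
..###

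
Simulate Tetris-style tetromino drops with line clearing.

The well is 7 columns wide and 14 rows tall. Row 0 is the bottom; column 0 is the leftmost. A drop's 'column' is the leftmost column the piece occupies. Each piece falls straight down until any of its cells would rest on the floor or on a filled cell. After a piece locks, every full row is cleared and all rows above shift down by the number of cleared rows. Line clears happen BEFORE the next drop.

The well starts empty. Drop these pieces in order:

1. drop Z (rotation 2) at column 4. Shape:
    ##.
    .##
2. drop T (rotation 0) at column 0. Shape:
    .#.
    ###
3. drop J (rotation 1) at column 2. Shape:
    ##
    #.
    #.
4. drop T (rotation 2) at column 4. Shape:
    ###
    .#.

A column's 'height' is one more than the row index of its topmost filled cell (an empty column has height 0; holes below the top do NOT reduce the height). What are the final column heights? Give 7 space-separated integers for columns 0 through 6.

Drop 1: Z rot2 at col 4 lands with bottom-row=0; cleared 0 line(s) (total 0); column heights now [0 0 0 0 2 2 1], max=2
Drop 2: T rot0 at col 0 lands with bottom-row=0; cleared 0 line(s) (total 0); column heights now [1 2 1 0 2 2 1], max=2
Drop 3: J rot1 at col 2 lands with bottom-row=1; cleared 0 line(s) (total 0); column heights now [1 2 4 4 2 2 1], max=4
Drop 4: T rot2 at col 4 lands with bottom-row=2; cleared 0 line(s) (total 0); column heights now [1 2 4 4 4 4 4], max=4

Answer: 1 2 4 4 4 4 4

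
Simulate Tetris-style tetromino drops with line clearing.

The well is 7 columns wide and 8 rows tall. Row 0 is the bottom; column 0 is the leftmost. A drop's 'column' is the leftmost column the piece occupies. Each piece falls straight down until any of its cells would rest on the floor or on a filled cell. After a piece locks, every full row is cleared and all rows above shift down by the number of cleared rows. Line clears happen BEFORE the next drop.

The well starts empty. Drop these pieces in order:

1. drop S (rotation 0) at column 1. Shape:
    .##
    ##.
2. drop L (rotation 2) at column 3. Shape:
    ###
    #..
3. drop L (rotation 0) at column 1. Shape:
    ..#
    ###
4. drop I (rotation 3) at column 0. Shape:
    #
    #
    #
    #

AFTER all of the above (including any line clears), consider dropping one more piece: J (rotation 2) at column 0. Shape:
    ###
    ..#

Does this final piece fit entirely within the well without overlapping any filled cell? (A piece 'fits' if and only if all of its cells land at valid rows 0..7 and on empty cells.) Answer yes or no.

Answer: yes

Derivation:
Drop 1: S rot0 at col 1 lands with bottom-row=0; cleared 0 line(s) (total 0); column heights now [0 1 2 2 0 0 0], max=2
Drop 2: L rot2 at col 3 lands with bottom-row=2; cleared 0 line(s) (total 0); column heights now [0 1 2 4 4 4 0], max=4
Drop 3: L rot0 at col 1 lands with bottom-row=4; cleared 0 line(s) (total 0); column heights now [0 5 5 6 4 4 0], max=6
Drop 4: I rot3 at col 0 lands with bottom-row=0; cleared 0 line(s) (total 0); column heights now [4 5 5 6 4 4 0], max=6
Test piece J rot2 at col 0 (width 3): heights before test = [4 5 5 6 4 4 0]; fits = True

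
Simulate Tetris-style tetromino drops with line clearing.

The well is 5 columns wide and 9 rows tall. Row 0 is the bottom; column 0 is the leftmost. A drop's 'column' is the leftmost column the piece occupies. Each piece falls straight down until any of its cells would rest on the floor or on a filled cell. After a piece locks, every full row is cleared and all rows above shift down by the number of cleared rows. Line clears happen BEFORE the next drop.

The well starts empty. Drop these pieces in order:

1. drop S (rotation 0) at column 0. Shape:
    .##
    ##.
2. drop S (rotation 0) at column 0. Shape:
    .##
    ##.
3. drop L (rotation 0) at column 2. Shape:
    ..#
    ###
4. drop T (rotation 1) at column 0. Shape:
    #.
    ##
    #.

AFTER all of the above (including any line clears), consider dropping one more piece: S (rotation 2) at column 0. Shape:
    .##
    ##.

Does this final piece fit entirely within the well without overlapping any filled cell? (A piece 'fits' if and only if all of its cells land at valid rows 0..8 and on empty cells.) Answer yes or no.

Answer: yes

Derivation:
Drop 1: S rot0 at col 0 lands with bottom-row=0; cleared 0 line(s) (total 0); column heights now [1 2 2 0 0], max=2
Drop 2: S rot0 at col 0 lands with bottom-row=2; cleared 0 line(s) (total 0); column heights now [3 4 4 0 0], max=4
Drop 3: L rot0 at col 2 lands with bottom-row=4; cleared 0 line(s) (total 0); column heights now [3 4 5 5 6], max=6
Drop 4: T rot1 at col 0 lands with bottom-row=3; cleared 1 line(s) (total 1); column heights now [5 4 4 0 5], max=5
Test piece S rot2 at col 0 (width 3): heights before test = [5 4 4 0 5]; fits = True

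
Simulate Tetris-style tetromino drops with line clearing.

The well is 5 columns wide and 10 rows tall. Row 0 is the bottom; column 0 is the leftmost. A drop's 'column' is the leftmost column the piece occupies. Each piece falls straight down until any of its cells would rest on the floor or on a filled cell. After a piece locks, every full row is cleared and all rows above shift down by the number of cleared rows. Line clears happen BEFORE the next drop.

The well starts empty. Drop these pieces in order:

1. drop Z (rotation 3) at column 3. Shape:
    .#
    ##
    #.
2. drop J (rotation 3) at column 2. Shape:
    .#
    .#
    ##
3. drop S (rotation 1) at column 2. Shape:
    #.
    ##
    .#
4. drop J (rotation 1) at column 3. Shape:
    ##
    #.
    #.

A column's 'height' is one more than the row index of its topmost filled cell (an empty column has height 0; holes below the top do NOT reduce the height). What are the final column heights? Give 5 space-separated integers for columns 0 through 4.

Drop 1: Z rot3 at col 3 lands with bottom-row=0; cleared 0 line(s) (total 0); column heights now [0 0 0 2 3], max=3
Drop 2: J rot3 at col 2 lands with bottom-row=2; cleared 0 line(s) (total 0); column heights now [0 0 3 5 3], max=5
Drop 3: S rot1 at col 2 lands with bottom-row=5; cleared 0 line(s) (total 0); column heights now [0 0 8 7 3], max=8
Drop 4: J rot1 at col 3 lands with bottom-row=7; cleared 0 line(s) (total 0); column heights now [0 0 8 10 10], max=10

Answer: 0 0 8 10 10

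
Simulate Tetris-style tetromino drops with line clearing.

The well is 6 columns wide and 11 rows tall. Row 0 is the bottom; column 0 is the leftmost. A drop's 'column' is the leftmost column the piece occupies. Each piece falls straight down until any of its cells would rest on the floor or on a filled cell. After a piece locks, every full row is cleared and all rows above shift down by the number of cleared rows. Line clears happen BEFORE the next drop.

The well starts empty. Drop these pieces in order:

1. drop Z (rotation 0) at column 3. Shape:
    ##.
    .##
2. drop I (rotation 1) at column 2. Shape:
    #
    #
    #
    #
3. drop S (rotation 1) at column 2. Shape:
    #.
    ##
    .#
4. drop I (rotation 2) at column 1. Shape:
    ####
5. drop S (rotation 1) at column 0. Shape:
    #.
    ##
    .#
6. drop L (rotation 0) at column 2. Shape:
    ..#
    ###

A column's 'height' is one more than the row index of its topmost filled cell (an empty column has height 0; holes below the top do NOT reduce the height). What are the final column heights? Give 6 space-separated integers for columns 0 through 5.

Drop 1: Z rot0 at col 3 lands with bottom-row=0; cleared 0 line(s) (total 0); column heights now [0 0 0 2 2 1], max=2
Drop 2: I rot1 at col 2 lands with bottom-row=0; cleared 0 line(s) (total 0); column heights now [0 0 4 2 2 1], max=4
Drop 3: S rot1 at col 2 lands with bottom-row=3; cleared 0 line(s) (total 0); column heights now [0 0 6 5 2 1], max=6
Drop 4: I rot2 at col 1 lands with bottom-row=6; cleared 0 line(s) (total 0); column heights now [0 7 7 7 7 1], max=7
Drop 5: S rot1 at col 0 lands with bottom-row=7; cleared 0 line(s) (total 0); column heights now [10 9 7 7 7 1], max=10
Drop 6: L rot0 at col 2 lands with bottom-row=7; cleared 0 line(s) (total 0); column heights now [10 9 8 8 9 1], max=10

Answer: 10 9 8 8 9 1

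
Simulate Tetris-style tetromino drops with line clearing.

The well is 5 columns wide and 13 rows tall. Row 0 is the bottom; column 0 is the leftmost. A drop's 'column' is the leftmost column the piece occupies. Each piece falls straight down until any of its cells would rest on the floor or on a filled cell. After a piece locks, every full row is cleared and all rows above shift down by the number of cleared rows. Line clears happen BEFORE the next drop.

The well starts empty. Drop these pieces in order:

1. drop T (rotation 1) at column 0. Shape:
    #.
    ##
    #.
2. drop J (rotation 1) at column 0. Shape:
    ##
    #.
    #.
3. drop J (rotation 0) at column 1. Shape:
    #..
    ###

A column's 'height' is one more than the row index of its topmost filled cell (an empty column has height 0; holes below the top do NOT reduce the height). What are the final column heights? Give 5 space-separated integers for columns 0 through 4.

Drop 1: T rot1 at col 0 lands with bottom-row=0; cleared 0 line(s) (total 0); column heights now [3 2 0 0 0], max=3
Drop 2: J rot1 at col 0 lands with bottom-row=3; cleared 0 line(s) (total 0); column heights now [6 6 0 0 0], max=6
Drop 3: J rot0 at col 1 lands with bottom-row=6; cleared 0 line(s) (total 0); column heights now [6 8 7 7 0], max=8

Answer: 6 8 7 7 0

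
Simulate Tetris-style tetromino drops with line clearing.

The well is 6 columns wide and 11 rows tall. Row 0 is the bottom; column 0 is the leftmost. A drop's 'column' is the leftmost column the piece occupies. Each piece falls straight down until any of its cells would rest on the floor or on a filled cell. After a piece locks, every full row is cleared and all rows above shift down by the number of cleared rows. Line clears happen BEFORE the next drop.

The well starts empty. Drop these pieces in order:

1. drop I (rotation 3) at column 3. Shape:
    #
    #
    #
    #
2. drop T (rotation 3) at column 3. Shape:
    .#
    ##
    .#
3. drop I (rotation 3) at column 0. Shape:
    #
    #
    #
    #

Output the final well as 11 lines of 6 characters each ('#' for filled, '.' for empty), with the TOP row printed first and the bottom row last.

Answer: ......
......
......
......
......
....#.
...##.
#..##.
#..#..
#..#..
#..#..

Derivation:
Drop 1: I rot3 at col 3 lands with bottom-row=0; cleared 0 line(s) (total 0); column heights now [0 0 0 4 0 0], max=4
Drop 2: T rot3 at col 3 lands with bottom-row=3; cleared 0 line(s) (total 0); column heights now [0 0 0 5 6 0], max=6
Drop 3: I rot3 at col 0 lands with bottom-row=0; cleared 0 line(s) (total 0); column heights now [4 0 0 5 6 0], max=6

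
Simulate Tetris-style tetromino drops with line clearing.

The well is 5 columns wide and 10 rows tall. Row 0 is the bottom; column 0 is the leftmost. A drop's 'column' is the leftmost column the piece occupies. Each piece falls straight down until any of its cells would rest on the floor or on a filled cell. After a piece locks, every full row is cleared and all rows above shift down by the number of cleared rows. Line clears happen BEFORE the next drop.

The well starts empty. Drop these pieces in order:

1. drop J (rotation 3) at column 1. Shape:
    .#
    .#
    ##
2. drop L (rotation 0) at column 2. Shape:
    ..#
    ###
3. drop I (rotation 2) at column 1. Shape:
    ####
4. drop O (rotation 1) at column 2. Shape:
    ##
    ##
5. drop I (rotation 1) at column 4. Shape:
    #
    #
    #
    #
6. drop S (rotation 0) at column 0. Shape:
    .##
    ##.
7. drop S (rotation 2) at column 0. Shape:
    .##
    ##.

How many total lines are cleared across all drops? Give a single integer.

Drop 1: J rot3 at col 1 lands with bottom-row=0; cleared 0 line(s) (total 0); column heights now [0 1 3 0 0], max=3
Drop 2: L rot0 at col 2 lands with bottom-row=3; cleared 0 line(s) (total 0); column heights now [0 1 4 4 5], max=5
Drop 3: I rot2 at col 1 lands with bottom-row=5; cleared 0 line(s) (total 0); column heights now [0 6 6 6 6], max=6
Drop 4: O rot1 at col 2 lands with bottom-row=6; cleared 0 line(s) (total 0); column heights now [0 6 8 8 6], max=8
Drop 5: I rot1 at col 4 lands with bottom-row=6; cleared 0 line(s) (total 0); column heights now [0 6 8 8 10], max=10
Drop 6: S rot0 at col 0 lands with bottom-row=7; cleared 1 line(s) (total 1); column heights now [0 8 8 7 9], max=9
Drop 7: S rot2 at col 0 lands with bottom-row=8; cleared 0 line(s) (total 1); column heights now [9 10 10 7 9], max=10

Answer: 1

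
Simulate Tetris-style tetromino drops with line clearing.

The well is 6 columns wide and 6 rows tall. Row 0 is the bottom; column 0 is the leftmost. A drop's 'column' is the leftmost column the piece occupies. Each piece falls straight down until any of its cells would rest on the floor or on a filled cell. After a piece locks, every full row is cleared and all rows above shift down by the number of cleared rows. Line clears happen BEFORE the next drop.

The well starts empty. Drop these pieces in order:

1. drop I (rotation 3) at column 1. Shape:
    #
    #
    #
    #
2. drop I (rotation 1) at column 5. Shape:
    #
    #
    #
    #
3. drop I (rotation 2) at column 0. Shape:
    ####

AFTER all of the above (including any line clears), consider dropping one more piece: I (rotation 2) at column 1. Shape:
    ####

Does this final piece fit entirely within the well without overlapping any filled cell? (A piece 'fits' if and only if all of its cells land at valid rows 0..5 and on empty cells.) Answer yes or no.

Answer: yes

Derivation:
Drop 1: I rot3 at col 1 lands with bottom-row=0; cleared 0 line(s) (total 0); column heights now [0 4 0 0 0 0], max=4
Drop 2: I rot1 at col 5 lands with bottom-row=0; cleared 0 line(s) (total 0); column heights now [0 4 0 0 0 4], max=4
Drop 3: I rot2 at col 0 lands with bottom-row=4; cleared 0 line(s) (total 0); column heights now [5 5 5 5 0 4], max=5
Test piece I rot2 at col 1 (width 4): heights before test = [5 5 5 5 0 4]; fits = True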